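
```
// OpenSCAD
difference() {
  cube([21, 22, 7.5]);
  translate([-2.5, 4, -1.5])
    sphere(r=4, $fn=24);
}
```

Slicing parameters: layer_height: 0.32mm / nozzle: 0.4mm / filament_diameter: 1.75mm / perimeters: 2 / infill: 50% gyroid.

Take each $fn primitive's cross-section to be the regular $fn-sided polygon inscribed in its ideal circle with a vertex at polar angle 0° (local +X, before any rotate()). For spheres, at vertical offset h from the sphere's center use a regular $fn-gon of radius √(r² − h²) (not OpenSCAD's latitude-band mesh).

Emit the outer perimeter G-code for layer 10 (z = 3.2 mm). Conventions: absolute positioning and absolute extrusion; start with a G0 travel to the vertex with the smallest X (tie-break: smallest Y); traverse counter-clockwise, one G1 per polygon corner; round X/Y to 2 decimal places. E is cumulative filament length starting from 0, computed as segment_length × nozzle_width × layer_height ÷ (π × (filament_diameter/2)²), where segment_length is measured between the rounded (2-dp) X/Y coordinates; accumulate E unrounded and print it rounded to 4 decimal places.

At z = 3.2 mm: the cube (footprint 21×22) is included at this height; the sphere at (-2.5, 4) is not intersected at this z (|z−center|=4.700 > r=4); Taking the first minus the rest: none of the subtracted shapes is present at this height, so the 21×22 cube is unchanged — 1 connected region. The outline is a single polygon with 4 vertices. Extrusion per mm of travel: 0.4 × 0.32 / (π × 0.875²) = 0.053216. Accumulating E over each segment gives final E = 4.5766.

G0 X0.00 Y0.00 Z3.20
G1 X21.00 Y0.00 E1.1175
G1 X21.00 Y22.00 E2.2883
G1 X0.00 Y22.00 E3.4058
G1 X0.00 Y0.00 E4.5766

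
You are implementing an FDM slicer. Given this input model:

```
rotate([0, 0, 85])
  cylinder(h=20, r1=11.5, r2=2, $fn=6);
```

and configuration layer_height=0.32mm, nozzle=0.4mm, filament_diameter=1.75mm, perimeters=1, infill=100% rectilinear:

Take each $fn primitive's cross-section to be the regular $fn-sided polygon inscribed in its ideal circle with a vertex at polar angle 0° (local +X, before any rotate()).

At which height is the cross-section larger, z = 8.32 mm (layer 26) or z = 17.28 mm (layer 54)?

Layer 26 (z = 8.32): the cone: at t=0.416 of its height the radius interpolates to r₁+(r₂−r₁)t = 7.548, giving a regular 6-gon of that circumradius (area = (6/2)·7.548²·sin(360°/6) = 148.02 mm²); (whole slice rotated 85° about Z — lengths, areas and connectivity unchanged). So its area = 148.02 mm². Layer 54 (z = 17.28): the cone contributes a regular 6-gon of circumradius 3.292 (interpolated between r1=11.5 and r2=2 at t=0.864) (area = (6/2)·3.292²·sin(360°/6) = 28.16 mm²); (rotated 85° about Z; rotation is an isometry so areas/perimeters/island counts are preserved). So its area = 28.16 mm². Layer 26 is larger (148.02 vs 28.16 mm²).

layer 26 (z = 8.32 mm)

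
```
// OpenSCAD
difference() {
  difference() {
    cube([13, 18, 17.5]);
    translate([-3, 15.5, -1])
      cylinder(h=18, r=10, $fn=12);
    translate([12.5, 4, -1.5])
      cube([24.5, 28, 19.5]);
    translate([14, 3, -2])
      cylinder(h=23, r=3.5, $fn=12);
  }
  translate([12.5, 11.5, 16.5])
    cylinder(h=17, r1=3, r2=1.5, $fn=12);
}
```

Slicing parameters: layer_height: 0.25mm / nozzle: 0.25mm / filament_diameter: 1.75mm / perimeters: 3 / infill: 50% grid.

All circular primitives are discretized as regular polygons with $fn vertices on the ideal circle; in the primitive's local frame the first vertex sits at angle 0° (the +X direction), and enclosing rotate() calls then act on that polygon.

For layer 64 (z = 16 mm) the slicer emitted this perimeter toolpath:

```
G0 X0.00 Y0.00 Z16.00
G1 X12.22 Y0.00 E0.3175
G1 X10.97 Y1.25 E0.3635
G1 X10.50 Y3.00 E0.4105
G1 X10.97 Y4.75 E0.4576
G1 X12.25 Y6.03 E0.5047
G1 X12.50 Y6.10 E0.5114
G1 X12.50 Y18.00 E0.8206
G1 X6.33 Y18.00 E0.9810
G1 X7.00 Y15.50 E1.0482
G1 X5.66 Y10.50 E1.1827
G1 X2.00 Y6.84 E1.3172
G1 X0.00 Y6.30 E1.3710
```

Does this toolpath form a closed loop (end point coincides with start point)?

Start point (G0): (0.00, 0.00). End point (last G1): the path does not return to the start — open.

no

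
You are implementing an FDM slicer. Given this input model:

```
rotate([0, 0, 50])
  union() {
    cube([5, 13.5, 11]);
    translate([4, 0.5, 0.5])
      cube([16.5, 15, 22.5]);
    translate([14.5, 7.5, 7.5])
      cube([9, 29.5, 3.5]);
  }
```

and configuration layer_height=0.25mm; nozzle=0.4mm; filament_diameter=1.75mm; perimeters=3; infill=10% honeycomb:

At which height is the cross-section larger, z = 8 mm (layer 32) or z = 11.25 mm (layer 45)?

layer 32 (z = 8 mm)

Layer 32 (z = 8): the cube (footprint 5×13.5) is included at this height (area 67.50 mm²); the cube at (4, 0.5) (footprint 16.5×15) is included at this height (area 247.50 mm²); the cube at (14.5, 7.5) is present — its section is the full 9×29.5 rectangle (area 265.50 mm²); Combining (union): the regions partially overlap — summed areas 580.50 mm² minus the doubly-counted overlap 61.00 mm² gives 519.50 mm² — area = 519.50 mm²; (whole slice rotated 50° about Z — lengths, areas and connectivity unchanged). So its area = 519.50 mm². Layer 45 (z = 11.25): the cube does not reach this height (z outside [0, 11]); the 16.5×15 cube at (4, 0.5) contributes its full rectangle (area 247.50 mm²); the cube at (14.5, 7.5) is absent (z outside [7.5, 11]); Combining (union): only the 16.5×15 cube at (4, 0.5) is present, so the union is just that shape — area = 247.50 mm²; (whole slice rotated 50° about Z — lengths, areas and connectivity unchanged). So its area = 247.50 mm². Layer 32 is larger (519.50 vs 247.50 mm²).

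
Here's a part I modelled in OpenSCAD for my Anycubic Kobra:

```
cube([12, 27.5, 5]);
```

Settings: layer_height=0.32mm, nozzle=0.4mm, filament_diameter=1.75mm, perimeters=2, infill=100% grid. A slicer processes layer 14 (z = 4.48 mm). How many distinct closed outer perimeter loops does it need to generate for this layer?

At z = 4.48 mm: the cube (footprint 12×27.5) is included at this height. The result has 1 disconnected region.

1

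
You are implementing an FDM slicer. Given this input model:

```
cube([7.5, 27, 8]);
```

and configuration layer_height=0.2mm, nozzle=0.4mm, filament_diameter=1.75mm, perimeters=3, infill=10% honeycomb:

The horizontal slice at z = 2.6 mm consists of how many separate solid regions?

At z = 2.6 mm: the cube is present — its section is the full 7.5×27 rectangle. The result has 1 disconnected region.

1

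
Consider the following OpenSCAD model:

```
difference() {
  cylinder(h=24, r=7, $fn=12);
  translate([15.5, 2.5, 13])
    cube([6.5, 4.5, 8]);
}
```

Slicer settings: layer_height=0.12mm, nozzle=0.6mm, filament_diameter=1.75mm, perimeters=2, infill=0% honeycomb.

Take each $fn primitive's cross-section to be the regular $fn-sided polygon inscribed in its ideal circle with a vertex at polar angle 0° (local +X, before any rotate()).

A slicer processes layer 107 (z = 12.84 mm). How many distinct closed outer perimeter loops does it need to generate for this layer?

1

At z = 12.84 mm: the r=7 cylinder gives a regular 12-gon of circumradius 7 (constant along its height); the cube at (15.5, 2.5) is absent (z outside [13, 21]); Subtracting the remaining from the first: none of the subtracted shapes is present at this height, so the r=7 cylinder is unchanged — 1 connected region. The result has 1 disconnected region.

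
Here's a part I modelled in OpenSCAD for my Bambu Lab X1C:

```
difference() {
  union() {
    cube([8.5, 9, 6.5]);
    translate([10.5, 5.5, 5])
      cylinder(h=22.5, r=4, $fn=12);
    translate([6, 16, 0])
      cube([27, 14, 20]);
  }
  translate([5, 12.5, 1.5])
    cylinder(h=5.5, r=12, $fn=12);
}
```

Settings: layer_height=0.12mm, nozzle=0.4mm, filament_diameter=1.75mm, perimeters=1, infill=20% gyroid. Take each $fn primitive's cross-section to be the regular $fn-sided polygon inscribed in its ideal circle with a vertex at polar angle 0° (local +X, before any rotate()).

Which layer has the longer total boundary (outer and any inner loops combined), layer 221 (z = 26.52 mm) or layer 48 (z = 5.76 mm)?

layer 48 (z = 5.76 mm)

Layer 221 (z = 26.52): the cube does not reach this height (z outside [0, 6.5]); the r=4 cylinder at (10.5, 5.5) gives a regular 12-gon of circumradius 4 (constant along its height) (perimeter = 2·12·4.000·sin(180°/12) = 24.85 mm); the cube at (6, 16) is not intersected at this z (z outside [0, 20]); Taking the union: only the r=4 cylinder at (10.5, 5.5) is present, so the union is just that shape — boundary = 24.85 mm; the cylinder at (5, 12.5) does not reach this height (z outside [1.5, 7]); Taking the first minus the rest: none of the subtracted shapes is present at this height, so the result so far is unchanged — boundary = 24.85 mm. So its perimeter = 24.85 mm. Layer 48 (z = 5.76): the cube (footprint 8.5×9) is included at this height (perimeter 35.00 mm); the r=4 cylinder at (10.5, 5.5) gives a regular 12-gon of circumradius 4 (constant along its height) (perimeter = 2·12·4.000·sin(180°/12) = 24.85 mm); the cube at (6, 16) (footprint 27×14) is included at this height (perimeter 82.00 mm); Taking the union: the regions partially overlap (shared area 9.07 mm²), so the edge portions inside another operand are dropped and the merged outline is re-measured after clipping — boundary = 126.64 mm; the r=12 cylinder at (5, 12.5) gives a regular 12-gon of circumradius 12 (constant along its height) (perimeter = 2·12·12.000·sin(180°/12) = 74.54 mm); After the difference (first − rest): starting from the result so far, the r=12 cylinder at (5, 12.5) partially overlaps it — only the 160.73 mm² overlap (of its 432.00 mm²) is removed, clipping the outline — boundary = 111.82 mm. So its perimeter = 111.82 mm. Layer 48 is larger (111.82 vs 24.85 mm).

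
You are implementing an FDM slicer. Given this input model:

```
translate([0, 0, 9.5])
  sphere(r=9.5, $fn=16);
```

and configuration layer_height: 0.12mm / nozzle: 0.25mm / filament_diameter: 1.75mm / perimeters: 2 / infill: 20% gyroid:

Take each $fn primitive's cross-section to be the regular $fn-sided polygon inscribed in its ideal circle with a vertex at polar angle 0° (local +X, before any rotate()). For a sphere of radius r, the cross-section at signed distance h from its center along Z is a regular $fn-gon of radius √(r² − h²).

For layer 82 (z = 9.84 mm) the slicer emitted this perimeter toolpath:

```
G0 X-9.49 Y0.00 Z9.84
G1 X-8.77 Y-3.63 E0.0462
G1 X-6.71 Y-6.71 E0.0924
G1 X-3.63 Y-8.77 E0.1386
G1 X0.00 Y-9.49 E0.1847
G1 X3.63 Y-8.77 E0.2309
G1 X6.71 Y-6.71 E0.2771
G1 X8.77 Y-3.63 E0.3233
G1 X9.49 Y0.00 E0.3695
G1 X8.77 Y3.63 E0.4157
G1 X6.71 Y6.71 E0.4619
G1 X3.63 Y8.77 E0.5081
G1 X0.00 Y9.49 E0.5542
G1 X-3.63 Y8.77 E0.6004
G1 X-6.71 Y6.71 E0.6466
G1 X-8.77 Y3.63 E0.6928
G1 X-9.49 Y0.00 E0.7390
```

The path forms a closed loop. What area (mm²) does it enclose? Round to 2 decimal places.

Apply the shoelace formula to the sequence of (X, Y) vertices; enclosed area = 275.75 mm².

275.75 mm²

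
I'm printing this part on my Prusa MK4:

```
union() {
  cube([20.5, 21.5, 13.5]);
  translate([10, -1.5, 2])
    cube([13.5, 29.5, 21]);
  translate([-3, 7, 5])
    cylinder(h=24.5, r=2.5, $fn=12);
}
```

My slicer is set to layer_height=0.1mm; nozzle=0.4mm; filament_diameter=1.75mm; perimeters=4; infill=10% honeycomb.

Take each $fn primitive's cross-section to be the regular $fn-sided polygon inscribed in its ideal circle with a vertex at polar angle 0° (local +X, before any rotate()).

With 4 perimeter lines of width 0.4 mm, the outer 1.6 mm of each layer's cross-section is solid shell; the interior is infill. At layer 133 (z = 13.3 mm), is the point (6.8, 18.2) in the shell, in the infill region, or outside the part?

At z = 13.3 mm: the 20.5×21.5 cube contributes its full rectangle; the 13.5×29.5 cube at (10, -1.5) contributes its full rectangle; the r=2.5 cylinder at (-3, 7) gives a regular 12-gon of circumradius 2.5 (constant along its height); Combining (union): the regions partially overlap (shared area 225.75 mm²), so overlapping operands fuse into one piece — 2 connected regions. Overall, the cross-section has 2 separate islands. The nearest boundary edge runs (0.00, 21.50)→(10.00, 21.50); distance from the point to it = 3.30 mm. (Shell/infill is judged within the island containing the point — the largest one.) The point is inside the cross-section and 3.30 mm from the nearest boundary — more than the 1.6 mm shell width (4 × 0.4), so it's in the infill interior.

infill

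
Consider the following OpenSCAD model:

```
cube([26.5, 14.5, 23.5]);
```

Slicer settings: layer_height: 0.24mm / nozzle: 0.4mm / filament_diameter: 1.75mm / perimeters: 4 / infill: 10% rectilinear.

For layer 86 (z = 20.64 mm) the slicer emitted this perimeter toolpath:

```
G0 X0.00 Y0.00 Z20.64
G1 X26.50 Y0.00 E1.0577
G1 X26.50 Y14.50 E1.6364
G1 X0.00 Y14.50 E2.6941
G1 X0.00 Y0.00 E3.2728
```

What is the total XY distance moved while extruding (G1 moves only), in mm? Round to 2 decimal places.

82.00 mm

Sum the Euclidean lengths of each G1 segment: total = 82.00 mm.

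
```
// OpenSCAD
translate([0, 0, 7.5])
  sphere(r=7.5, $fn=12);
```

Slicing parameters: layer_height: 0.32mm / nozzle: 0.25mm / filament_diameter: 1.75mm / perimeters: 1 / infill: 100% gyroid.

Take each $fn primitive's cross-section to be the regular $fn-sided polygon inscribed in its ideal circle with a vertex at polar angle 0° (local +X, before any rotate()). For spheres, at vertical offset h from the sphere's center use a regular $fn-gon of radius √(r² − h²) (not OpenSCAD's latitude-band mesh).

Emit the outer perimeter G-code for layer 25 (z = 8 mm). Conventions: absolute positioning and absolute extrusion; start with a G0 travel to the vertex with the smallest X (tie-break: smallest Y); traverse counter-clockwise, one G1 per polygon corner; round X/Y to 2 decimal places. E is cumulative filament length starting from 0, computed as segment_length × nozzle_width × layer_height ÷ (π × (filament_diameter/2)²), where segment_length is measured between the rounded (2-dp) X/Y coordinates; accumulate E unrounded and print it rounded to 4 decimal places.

At z = 8 mm: the sphere: section is a regular 12-gon, circumradius = √(r²−h²) = √(7.5²−0.5²) = 7.483. The outline is a single polygon with 12 vertices. Extrusion per mm of travel: 0.25 × 0.32 / (π × 0.875²) = 0.033260. Accumulating E over each segment gives final E = 1.5456.

G0 X-7.48 Y0.00 Z8.00
G1 X-6.48 Y-3.74 E0.1288
G1 X-3.74 Y-6.48 E0.2576
G1 X0.00 Y-7.48 E0.3864
G1 X3.74 Y-6.48 E0.5152
G1 X6.48 Y-3.74 E0.6441
G1 X7.48 Y0.00 E0.7728
G1 X6.48 Y3.74 E0.9016
G1 X3.74 Y6.48 E1.0305
G1 X0.00 Y7.48 E1.1592
G1 X-3.74 Y6.48 E1.2880
G1 X-6.48 Y3.74 E1.4169
G1 X-7.48 Y0.00 E1.5456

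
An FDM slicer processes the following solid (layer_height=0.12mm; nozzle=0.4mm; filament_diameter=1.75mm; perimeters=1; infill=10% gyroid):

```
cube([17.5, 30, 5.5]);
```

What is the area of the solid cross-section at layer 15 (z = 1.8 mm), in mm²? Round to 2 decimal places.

525.00 mm²

At z = 1.8 mm: the 17.5×30 cube contributes its full rectangle (area 525.00 mm²). Overall, the cross-section is a single solid region. Net area = 525.00 mm².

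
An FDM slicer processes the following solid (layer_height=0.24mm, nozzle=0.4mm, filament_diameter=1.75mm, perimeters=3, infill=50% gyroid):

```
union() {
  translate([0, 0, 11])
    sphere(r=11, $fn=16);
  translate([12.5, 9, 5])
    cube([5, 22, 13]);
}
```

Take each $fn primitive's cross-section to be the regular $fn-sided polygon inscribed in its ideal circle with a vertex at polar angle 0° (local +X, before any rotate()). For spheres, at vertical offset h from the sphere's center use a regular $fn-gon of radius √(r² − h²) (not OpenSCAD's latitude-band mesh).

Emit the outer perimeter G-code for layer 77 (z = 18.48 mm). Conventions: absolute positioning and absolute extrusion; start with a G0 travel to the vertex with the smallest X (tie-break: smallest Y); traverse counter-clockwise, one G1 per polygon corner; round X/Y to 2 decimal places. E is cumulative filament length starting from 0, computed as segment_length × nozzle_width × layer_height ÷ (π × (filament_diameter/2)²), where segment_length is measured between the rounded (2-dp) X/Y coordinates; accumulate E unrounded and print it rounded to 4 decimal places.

G0 X-8.07 Y0.00 Z18.48
G1 X-7.45 Y-3.09 E0.1258
G1 X-5.70 Y-5.70 E0.2512
G1 X-3.09 Y-7.45 E0.3766
G1 X0.00 Y-8.07 E0.5024
G1 X3.09 Y-7.45 E0.6282
G1 X5.70 Y-5.70 E0.7536
G1 X7.45 Y-3.09 E0.8790
G1 X8.07 Y0.00 E1.0048
G1 X7.45 Y3.09 E1.1306
G1 X5.70 Y5.70 E1.2560
G1 X3.09 Y7.45 E1.3815
G1 X0.00 Y8.07 E1.5072
G1 X-3.09 Y7.45 E1.6330
G1 X-5.70 Y5.70 E1.7584
G1 X-7.45 Y3.09 E1.8839
G1 X-8.07 Y0.00 E2.0096

At z = 18.48 mm: the r=11 sphere contributes a regular 16-gon of circumradius √(11²−7.48²) = 8.065; the cube at (12.5, 9) is not intersected at this z (z outside [5, 18]); Merging all regions: only the r=11 sphere is present, so the union is just that shape — 1 connected region. The outline is a single polygon with 16 vertices. Extrusion per mm of travel: 0.4 × 0.24 / (π × 0.875²) = 0.039912. Accumulating E over each segment gives final E = 2.0096.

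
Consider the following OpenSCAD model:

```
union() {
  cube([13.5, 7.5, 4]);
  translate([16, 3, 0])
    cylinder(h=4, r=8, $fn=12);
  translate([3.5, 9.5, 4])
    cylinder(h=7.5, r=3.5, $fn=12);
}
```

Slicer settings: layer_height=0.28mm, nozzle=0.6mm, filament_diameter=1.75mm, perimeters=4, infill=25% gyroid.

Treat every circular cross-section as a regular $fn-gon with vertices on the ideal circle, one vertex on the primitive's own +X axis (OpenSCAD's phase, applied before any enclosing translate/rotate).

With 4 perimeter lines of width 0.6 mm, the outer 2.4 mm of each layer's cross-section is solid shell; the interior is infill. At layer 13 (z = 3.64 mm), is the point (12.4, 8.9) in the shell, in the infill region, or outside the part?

At z = 3.64 mm: the 13.5×7.5 cube contributes its full rectangle; the cylinder at (16, 3): section is a regular 12-gon, circumradius r=8; the cylinder at (3.5, 9.5) does not reach this height (z outside [4, 11.5]); Merging all regions: the regions partially overlap (shared area 37.24 mm²), so overlapping operands fuse into one piece — 1 connected region. Overall, the cross-section is a single solid region. The nearest boundary edge runs (9.57, 7.50)→(12.00, 9.93); distance from the point to it = 1.01 mm. The point is inside the cross-section, 1.01 mm from the nearest boundary — within the 2.4 mm shell band (4 × 0.6).

shell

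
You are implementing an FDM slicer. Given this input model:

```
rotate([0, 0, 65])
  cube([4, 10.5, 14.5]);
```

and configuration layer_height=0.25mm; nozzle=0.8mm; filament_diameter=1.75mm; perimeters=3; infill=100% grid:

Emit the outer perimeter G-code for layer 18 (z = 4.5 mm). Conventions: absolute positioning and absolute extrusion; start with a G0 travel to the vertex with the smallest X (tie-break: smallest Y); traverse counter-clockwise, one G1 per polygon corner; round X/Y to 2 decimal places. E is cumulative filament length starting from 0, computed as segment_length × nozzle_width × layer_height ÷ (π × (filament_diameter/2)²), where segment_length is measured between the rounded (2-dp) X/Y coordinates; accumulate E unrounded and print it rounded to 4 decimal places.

G0 X-9.52 Y4.44 Z4.50
G1 X0.00 Y0.00 E0.8735
G1 X1.69 Y3.63 E1.2064
G1 X-7.83 Y8.06 E2.0795
G1 X-9.52 Y4.44 E2.4117

At z = 4.5 mm: the cube (footprint 4×10.5) is included at this height; (rotated 65° about Z; rotation is an isometry so areas/perimeters/island counts are preserved). The outline is a single polygon with 4 vertices. Extrusion per mm of travel: 0.8 × 0.25 / (π × 0.875²) = 0.083150. Accumulating E over each segment gives final E = 2.4117.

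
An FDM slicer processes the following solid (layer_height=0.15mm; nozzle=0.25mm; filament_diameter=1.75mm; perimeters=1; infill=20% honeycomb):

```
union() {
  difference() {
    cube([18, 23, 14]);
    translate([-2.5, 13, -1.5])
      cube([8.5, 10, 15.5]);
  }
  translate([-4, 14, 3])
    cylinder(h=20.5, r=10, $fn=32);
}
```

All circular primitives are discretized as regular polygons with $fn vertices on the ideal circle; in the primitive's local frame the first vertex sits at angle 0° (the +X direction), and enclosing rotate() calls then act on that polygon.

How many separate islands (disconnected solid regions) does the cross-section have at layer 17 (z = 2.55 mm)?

1

At z = 2.55 mm: the cube is present — its section is the full 18×23 rectangle; the 8.5×10 cube at (-2.5, 13) contributes its full rectangle; Subtracting the remaining from the first: starting from the 18×23 cube, the 8.5×10 cube at (-2.5, 13) partially overlaps it — only the 60.00 mm² overlap (of its 85.00 mm²) is removed, clipping the outline — 1 connected region; the cylinder at (-4, 14) is absent (z outside [3, 23.5]); Taking the union: only that combined region is present, so the union is just that shape — 1 connected region. Overall, the cross-section is a single solid region. Island count = 1.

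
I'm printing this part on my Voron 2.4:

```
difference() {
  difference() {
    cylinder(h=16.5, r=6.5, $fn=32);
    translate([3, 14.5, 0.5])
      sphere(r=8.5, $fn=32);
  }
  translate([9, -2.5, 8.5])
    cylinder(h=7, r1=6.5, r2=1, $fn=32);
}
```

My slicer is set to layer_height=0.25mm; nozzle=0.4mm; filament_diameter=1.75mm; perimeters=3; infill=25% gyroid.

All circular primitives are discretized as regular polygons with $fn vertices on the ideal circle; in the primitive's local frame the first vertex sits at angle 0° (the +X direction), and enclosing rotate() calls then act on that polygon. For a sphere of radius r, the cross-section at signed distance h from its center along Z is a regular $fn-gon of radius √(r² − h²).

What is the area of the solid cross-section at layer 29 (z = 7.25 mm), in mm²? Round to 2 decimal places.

At z = 7.25 mm: the r=6.5 cylinder contributes a regular 32-gon of circumradius 6.5 (area = (32/2)·6.500²·sin(360°/32) = 131.88 mm²); the r=8.5 sphere at (3, 14.5) contributes a regular 32-gon of circumradius √(8.5²−6.75²) = 5.166 (area = (32/2)·5.166²·sin(360°/32) = 83.30 mm²); Taking the first minus the rest: starting from the r=6.5 cylinder (131.88 mm²), the r=8.5 sphere at (3, 14.5) misses the remaining region (no effect) — area = 131.88 mm²; the cone at (9, -2.5) is not intersected at this z (z outside [8.5, 15.5]); Subtracting the remaining from the first: none of the subtracted shapes is present at this height, so that combined region is unchanged — area = 131.88 mm². Overall, the cross-section is a single solid region. Net area = 131.88 mm².

131.88 mm²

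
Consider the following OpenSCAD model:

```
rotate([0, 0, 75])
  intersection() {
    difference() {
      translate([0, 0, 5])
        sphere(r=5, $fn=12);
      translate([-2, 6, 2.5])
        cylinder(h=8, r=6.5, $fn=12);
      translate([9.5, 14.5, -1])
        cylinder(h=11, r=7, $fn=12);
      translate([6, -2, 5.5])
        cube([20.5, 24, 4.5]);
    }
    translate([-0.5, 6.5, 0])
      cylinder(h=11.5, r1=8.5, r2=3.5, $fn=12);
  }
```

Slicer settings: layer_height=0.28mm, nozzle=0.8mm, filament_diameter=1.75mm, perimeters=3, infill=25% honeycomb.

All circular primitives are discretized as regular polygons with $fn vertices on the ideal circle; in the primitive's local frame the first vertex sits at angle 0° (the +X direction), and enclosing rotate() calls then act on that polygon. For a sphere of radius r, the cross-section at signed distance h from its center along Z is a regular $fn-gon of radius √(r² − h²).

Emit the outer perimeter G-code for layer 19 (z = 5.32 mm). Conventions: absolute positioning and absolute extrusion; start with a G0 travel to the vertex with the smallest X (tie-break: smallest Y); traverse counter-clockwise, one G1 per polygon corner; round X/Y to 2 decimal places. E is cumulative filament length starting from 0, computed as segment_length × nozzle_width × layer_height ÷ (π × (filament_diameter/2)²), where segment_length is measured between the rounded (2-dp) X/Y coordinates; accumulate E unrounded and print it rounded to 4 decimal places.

At z = 5.32 mm: the r=5 sphere slices to a regular 12-gon of circumradius 4.990 (√(r²−h²) with h=0.32 from center); the cylinder at (-2, 6): section is a regular 12-gon, circumradius r=6.5; the r=7 cylinder at (9.5, 14.5) contributes a regular 12-gon of circumradius 7; the cube at (6, -2) does not reach this height (z outside [5.5, 10]); Subtracting the remaining from the first: starting from the r=5 sphere, the r=6.5 cylinder at (-2, 6) partially overlaps it — only the 31.37 mm² overlap (of its 126.75 mm²) is removed, clipping the outline; the r=7 cylinder at (9.5, 14.5) misses the remaining region (no effect) — 1 connected region; the cone at (-0.5, 6.5) (r1=8.5→r2=3.5) has section circumradius 6.187 here — a regular 12-gon; Keeping only the common overlap: the cone at (-0.5, 6.5) partially overlaps that combined region; clipping to the common part keeps 1.05 mm² — 1 connected region; (rotated 75° about Z; rotation is an isometry so areas/perimeters/island counts are preserved). The outline is a single polygon with 5 vertices. Extrusion per mm of travel: 0.8 × 0.28 / (π × 0.875²) = 0.093128. Accumulating E over each segment gives final E = 0.6066.

G0 X-2.03 Y4.40 Z5.32
G1 X-1.72 Y4.22 E0.0334
G1 X-0.43 Y1.99 E0.2733
G1 X-0.43 Y2.80 E0.3487
G1 X-1.52 Y4.69 E0.5519
G1 X-2.03 Y4.40 E0.6066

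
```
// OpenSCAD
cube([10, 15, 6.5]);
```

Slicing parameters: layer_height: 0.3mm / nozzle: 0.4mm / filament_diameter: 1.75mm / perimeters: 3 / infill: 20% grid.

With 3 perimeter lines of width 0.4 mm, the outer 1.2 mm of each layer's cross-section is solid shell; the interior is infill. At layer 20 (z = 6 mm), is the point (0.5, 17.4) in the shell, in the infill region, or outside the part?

At z = 6 mm: the cube (footprint 10×15) is included at this height. Overall, the cross-section is a single solid region. The nearest boundary edge runs (10.00, 15.00)→(0.00, 15.00); distance from the point to it = 2.40 mm. The point is not inside any of the regions above, so it lies outside the cross-section (2.40 mm from the nearest boundary).

outside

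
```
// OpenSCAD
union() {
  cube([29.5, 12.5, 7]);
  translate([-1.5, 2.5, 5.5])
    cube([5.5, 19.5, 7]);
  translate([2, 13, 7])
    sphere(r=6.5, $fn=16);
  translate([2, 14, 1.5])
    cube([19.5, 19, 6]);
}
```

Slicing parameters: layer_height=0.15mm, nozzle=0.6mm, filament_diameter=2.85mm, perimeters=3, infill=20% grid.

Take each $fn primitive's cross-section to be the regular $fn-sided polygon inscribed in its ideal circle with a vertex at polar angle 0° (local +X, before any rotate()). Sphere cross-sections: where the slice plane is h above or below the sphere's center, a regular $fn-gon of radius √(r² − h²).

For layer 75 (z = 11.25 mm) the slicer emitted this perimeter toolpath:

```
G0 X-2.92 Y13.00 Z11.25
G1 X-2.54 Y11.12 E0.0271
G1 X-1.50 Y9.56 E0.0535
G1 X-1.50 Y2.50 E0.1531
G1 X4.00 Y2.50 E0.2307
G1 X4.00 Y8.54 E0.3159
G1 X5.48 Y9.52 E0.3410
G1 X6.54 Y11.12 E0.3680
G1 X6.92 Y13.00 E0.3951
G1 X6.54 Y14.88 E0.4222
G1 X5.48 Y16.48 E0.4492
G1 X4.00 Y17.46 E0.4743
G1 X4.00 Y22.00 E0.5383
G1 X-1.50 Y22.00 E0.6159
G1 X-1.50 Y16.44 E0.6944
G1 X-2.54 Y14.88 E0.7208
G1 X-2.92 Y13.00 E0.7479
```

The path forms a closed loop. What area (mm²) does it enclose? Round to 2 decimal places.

Apply the shoelace formula to the sequence of (X, Y) vertices; enclosed area = 131.64 mm².

131.64 mm²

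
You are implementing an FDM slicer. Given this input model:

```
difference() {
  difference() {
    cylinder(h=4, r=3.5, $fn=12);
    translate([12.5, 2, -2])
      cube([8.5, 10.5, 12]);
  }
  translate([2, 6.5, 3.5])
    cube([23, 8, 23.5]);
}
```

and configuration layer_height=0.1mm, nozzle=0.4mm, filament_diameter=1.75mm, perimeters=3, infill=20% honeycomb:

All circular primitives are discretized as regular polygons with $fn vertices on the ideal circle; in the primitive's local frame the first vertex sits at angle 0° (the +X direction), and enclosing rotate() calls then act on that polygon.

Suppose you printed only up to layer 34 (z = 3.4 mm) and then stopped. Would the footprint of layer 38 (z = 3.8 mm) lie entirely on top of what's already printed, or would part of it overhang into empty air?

entirely on top

Compare the two slices. At z = 3.4: the cylinder: section is a regular 12-gon, circumradius r=3.5 (area = (12/2)·3.500²·sin(360°/12) = 36.75 mm²); the cube at (12.5, 2) is present — its section is the full 8.5×10.5 rectangle (area 89.25 mm²); Subtracting the remaining from the first: starting from the r=3.5 cylinder (36.75 mm²), the 8.5×10.5 cube at (12.5, 2) misses the remaining region (no effect) — area = 36.75 mm²; the cube at (2, 6.5) does not reach this height (z outside [3.5, 27]); After the difference (first − rest): none of the subtracted shapes is present at this height, so that combined region is unchanged — area = 36.75 mm². At z = 3.8: the r=3.5 cylinder gives a regular 12-gon of circumradius 3.5 (constant along its height) (area = (12/2)·3.500²·sin(360°/12) = 36.75 mm²); the cube at (12.5, 2) is present — its section is the full 8.5×10.5 rectangle (area 89.25 mm²); After the difference (first − rest): starting from the r=3.5 cylinder (36.75 mm²), the 8.5×10.5 cube at (12.5, 2) misses the remaining region (no effect) — area = 36.75 mm²; the cube at (2, 6.5) (footprint 23×8) is included at this height (area 184.00 mm²); Subtracting the remaining from the first: starting from that combined region (36.75 mm²), the 23×8 cube at (2, 6.5) misses the remaining region (no effect) — area = 36.75 mm². Checking containment: the cross-section at z = 3.8 is a subset of the cross-section at z = 3.4.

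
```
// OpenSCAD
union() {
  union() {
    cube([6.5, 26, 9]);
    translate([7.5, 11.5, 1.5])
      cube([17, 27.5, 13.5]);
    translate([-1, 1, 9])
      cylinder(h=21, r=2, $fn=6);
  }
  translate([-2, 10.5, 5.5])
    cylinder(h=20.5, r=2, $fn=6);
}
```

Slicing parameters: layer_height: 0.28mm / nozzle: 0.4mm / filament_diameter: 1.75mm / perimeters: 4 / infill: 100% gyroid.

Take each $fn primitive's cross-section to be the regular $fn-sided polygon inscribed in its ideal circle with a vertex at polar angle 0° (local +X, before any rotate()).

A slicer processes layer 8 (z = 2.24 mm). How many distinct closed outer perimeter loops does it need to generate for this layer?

At z = 2.24 mm: the cube (footprint 6.5×26) is included at this height; the cube at (7.5, 11.5) is present — its section is the full 17×27.5 rectangle; the cylinder at (-1, 1) does not reach this height (z outside [9, 30]); Taking the union: the 2 present regions are separate (no shared area or edge), so areas and boundary lengths simply add and each stays a separate island — 2 connected regions; the cylinder at (-2, 10.5) is not intersected at this z (z outside [5.5, 26]); Combining (union): only the result so far is present, so the union is just that shape — 2 connected regions. The result has 2 disconnected regions.

2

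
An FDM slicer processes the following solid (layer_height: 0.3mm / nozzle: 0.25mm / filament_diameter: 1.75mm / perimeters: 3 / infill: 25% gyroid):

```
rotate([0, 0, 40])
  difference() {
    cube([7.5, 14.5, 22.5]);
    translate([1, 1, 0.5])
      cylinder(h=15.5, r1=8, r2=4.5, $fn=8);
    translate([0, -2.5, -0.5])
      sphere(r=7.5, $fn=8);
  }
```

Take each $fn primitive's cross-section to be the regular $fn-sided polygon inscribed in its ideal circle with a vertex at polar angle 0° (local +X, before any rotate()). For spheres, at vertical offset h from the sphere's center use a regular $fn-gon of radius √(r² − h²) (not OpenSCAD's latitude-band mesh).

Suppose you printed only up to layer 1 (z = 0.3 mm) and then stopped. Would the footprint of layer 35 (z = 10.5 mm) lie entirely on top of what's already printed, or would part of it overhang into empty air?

entirely on top

Compare the two slices. At z = 0.3: the cube is present — its section is the full 7.5×14.5 rectangle (area 108.75 mm²); the cone at (1, 1) is absent (z outside [0.5, 16]); the sphere at (0, -2.5): section is a regular 8-gon, circumradius = √(r²−h²) = √(7.5²−0.8²) = 7.457 (area = (8/2)·7.457²·sin(360°/8) = 157.29 mm²); Taking the first minus the rest: starting from the 7.5×14.5 cube (108.75 mm²), the r=7.5 sphere at (0, -2.5) partially overlaps it — only the 21.97 mm² overlap (of its 157.29 mm²) is removed, clipping the outline — area = 86.78 mm²; (rotated 40° about Z; rotation is an isometry so areas/perimeters/island counts are preserved). At z = 10.5: the cube (footprint 7.5×14.5) is included at this height (area 108.75 mm²); the cone at (1, 1): at t=0.645 of its height the radius interpolates to r₁+(r₂−r₁)t = 5.742, giving a regular 8-gon of that circumradius (area = (8/2)·5.742²·sin(360°/8) = 93.25 mm²); the sphere at (0, -2.5) does not reach this height (|z−center|=11.000 > r=7.5); Subtracting the remaining from the first: starting from the 7.5×14.5 cube (108.75 mm²), the cone at (1, 1) partially overlaps it — only the 35.38 mm² overlap (of its 93.25 mm²) is removed, clipping the outline — area = 73.37 mm²; (whole slice rotated 40° about Z — lengths, areas and connectivity unchanged). Checking containment: the cross-section at z = 10.5 is a subset of the cross-section at z = 0.3.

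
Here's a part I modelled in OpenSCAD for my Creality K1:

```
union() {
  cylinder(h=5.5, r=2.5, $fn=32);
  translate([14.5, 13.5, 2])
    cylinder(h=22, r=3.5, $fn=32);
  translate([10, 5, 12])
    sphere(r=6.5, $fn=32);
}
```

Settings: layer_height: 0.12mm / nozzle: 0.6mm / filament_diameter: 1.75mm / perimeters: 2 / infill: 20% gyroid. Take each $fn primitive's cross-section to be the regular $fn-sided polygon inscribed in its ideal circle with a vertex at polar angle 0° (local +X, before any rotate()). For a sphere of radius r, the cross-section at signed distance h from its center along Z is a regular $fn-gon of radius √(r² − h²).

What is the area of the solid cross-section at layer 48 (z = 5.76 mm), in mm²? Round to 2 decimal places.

At z = 5.76 mm: the cylinder does not reach this height (z outside [0, 5.5]); the cylinder at (14.5, 13.5): section is a regular 32-gon, circumradius r=3.5 (area = (32/2)·3.500²·sin(360°/32) = 38.24 mm²); the r=6.5 sphere at (10, 5) contributes a regular 32-gon of circumradius √(6.5²−6.24²) = 1.820 (area = (32/2)·1.820²·sin(360°/32) = 10.34 mm²); Taking the union: the 2 present regions are separate (no shared area or edge), so areas and boundary lengths simply add and each stays a separate island — area = 48.58 mm². Overall, the cross-section has 2 separate islands. Net area = 48.58 mm².

48.58 mm²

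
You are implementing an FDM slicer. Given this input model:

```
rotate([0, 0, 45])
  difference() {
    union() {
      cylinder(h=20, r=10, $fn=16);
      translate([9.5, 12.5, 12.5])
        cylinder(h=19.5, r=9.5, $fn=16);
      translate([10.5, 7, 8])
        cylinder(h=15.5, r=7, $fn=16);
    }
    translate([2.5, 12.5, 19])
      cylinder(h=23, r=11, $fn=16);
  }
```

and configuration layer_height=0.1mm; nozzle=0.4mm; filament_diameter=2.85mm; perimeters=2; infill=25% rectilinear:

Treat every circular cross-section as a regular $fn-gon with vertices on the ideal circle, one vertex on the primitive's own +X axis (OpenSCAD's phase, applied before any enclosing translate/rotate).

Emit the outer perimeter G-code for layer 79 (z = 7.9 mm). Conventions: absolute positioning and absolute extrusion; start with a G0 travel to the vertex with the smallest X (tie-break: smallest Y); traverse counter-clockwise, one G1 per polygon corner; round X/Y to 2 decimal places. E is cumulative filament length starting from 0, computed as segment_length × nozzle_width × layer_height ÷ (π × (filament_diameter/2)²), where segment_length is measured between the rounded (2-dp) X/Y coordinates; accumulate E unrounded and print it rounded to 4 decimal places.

At z = 7.9 mm: the r=10 cylinder contributes a regular 16-gon of circumradius 10; the cylinder at (9.5, 12.5) is absent (z outside [12.5, 32]); the cylinder at (10.5, 7) does not reach this height (z outside [8, 23.5]); Taking the union: only the r=10 cylinder is present, so the union is just that shape — 1 connected region; the cylinder at (2.5, 12.5) is absent (z outside [19, 42]); After the difference (first − rest): none of the subtracted shapes is present at this height, so that combined region is unchanged — 1 connected region; (whole slice rotated 45° about Z — lengths, areas and connectivity unchanged). The outline is a single polygon with 16 vertices. Extrusion per mm of travel: 0.4 × 0.1 / (π × 1.425²) = 0.006270. Accumulating E over each segment gives final E = 0.3915.

G0 X-10.00 Y0.00 Z7.90
G1 X-9.24 Y-3.83 E0.0245
G1 X-7.07 Y-7.07 E0.0489
G1 X-3.83 Y-9.24 E0.0734
G1 X0.00 Y-10.00 E0.0979
G1 X3.83 Y-9.24 E0.1224
G1 X7.07 Y-7.07 E0.1468
G1 X9.24 Y-3.83 E0.1713
G1 X10.00 Y0.00 E0.1957
G1 X9.24 Y3.83 E0.2202
G1 X7.07 Y7.07 E0.2447
G1 X3.83 Y9.24 E0.2691
G1 X0.00 Y10.00 E0.2936
G1 X-3.83 Y9.24 E0.3181
G1 X-7.07 Y7.07 E0.3425
G1 X-9.24 Y3.83 E0.3670
G1 X-10.00 Y0.00 E0.3915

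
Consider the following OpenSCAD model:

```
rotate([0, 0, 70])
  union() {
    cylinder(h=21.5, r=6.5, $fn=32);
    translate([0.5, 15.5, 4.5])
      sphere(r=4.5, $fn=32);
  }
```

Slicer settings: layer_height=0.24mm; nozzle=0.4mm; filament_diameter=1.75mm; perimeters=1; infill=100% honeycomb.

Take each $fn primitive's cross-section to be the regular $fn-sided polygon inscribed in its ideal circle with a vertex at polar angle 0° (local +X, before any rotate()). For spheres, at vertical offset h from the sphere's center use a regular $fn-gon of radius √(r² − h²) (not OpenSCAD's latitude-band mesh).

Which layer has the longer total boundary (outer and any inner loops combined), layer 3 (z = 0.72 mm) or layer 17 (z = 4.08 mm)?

Layer 3 (z = 0.72): the r=6.5 cylinder contributes a regular 32-gon of circumradius 6.5 (perimeter = 2·32·6.500·sin(180°/32) = 40.78 mm); the r=4.5 sphere at (0.5, 15.5) slices to a regular 32-gon of circumradius 2.442 (√(r²−h²) with h=3.78 from center) (perimeter = 2·32·2.442·sin(180°/32) = 15.32 mm); Combining (union): the 2 present regions are separate (no shared area or edge), so areas and boundary lengths simply add and each stays a separate island — boundary = 56.09 mm; (whole slice rotated 70° about Z — lengths, areas and connectivity unchanged). So its perimeter = 56.09 mm. Layer 17 (z = 4.08): the cylinder: section is a regular 32-gon, circumradius r=6.5 (perimeter = 2·32·6.500·sin(180°/32) = 40.78 mm); the r=4.5 sphere at (0.5, 15.5) contributes a regular 32-gon of circumradius √(4.5²−0.42²) = 4.480 (perimeter = 2·32·4.480·sin(180°/32) = 28.11 mm); Taking the union: the 2 present regions are separate (no shared area or edge), so areas and boundary lengths simply add and each stays a separate island — boundary = 68.88 mm; (whole slice rotated 70° about Z — lengths, areas and connectivity unchanged). So its perimeter = 68.88 mm. Layer 17 is larger (68.88 vs 56.09 mm).

layer 17 (z = 4.08 mm)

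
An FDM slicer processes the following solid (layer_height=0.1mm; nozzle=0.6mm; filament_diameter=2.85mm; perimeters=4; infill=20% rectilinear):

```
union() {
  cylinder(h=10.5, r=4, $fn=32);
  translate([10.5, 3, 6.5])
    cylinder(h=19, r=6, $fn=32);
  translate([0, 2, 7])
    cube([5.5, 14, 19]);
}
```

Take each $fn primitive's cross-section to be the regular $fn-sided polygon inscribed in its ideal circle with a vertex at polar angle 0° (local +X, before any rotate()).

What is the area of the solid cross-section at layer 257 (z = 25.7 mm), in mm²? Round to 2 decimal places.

77.00 mm²

At z = 25.7 mm: the cylinder does not reach this height (z outside [0, 10.5]); the cylinder at (10.5, 3) does not reach this height (z outside [6.5, 25.5]); the cube at (0, 2) is present — its section is the full 5.5×14 rectangle (area 77.00 mm²); Merging all regions: only the 5.5×14 cube at (0, 2) is present, so the union is just that shape — area = 77.00 mm². Overall, the cross-section is a single solid region. Net area = 77.00 mm².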